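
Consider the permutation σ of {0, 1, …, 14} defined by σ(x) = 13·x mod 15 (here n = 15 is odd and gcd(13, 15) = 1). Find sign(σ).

-1

Trace 1: π^k(1) = [1, 13, 4, 7] for k=0..3.
Cycle lengths of π_13 on ℤ/15ℤ: [4, 4, 4, 1, 1, 1]; 6 cycles in total.
With 6 cycles on 15 points, sign = (−1)^{15−6} = -1.
(13|15)_J = -1 (Zolotarev's lemma cross-check).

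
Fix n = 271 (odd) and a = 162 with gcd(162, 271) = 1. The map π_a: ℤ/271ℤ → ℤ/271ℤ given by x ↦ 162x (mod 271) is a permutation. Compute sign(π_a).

+1

Trace 39: π^k(39) = [39, 85, 220, 139, 25, 256, 9] for k=0..6.
π_162 has 3 disjoint cycles with lengths [135, 135, 1] on {0,…,270}.
Σ(ℓ_i−1) = 271−3 = 268; sign = (−1)^268 = +1.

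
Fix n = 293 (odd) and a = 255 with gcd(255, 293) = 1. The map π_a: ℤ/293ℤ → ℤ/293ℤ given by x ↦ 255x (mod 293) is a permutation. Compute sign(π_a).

Start at x=289: 289 → 152 → 84 → 31 → 287 → 228 → 126 → … (one orbit).
The orbit structure of x ↦ 255x mod 293: 3 orbits of sizes [146, 146, 1].
With 3 cycles on 293 points, sign = (−1)^{293−3} = +1.
The Jacobi symbol (255|293) = +1 (Zolotarev) agrees.

+1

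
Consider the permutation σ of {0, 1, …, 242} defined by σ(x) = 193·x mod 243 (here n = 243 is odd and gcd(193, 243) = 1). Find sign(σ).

+1

Start at x=226: 226 → 121 → 25 → 208 → 49 → 223 → 28 → … (one orbit).
π_193 has 11 disjoint cycles with lengths [81, 81, 27, 27, 9, 9, 3, 3, 1, 1, 1] on {0,…,242}.
With 11 cycles on 243 points, sign = (−1)^{243−11} = +1.
Via Zolotarev, sign(π_{193}) = (193|243) = +1.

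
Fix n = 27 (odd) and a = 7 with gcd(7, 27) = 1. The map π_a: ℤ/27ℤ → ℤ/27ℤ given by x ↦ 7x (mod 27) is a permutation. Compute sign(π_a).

Start at x=1: 1 → 7 → 22 → 19 → 25 → 13 → 10 → … (one orbit).
Cycle lengths of π_7 on ℤ/27ℤ: [9, 9, 3, 3, 1, 1, 1]; 7 cycles in total.
sign(π) = (−1)^{n − #cycles} = (−1)^{27−7} = (−1)^20 = +1.
The Jacobi symbol (7|27) = +1 (Zolotarev) agrees.

+1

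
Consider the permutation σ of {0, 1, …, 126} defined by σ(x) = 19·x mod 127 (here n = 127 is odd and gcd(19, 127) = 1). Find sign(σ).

+1

Trace 1: π^k(1) = [1, 19, 107] for k=0..2.
π_19 has 43 disjoint cycles with lengths [3, 3, 3, 3, 3, 3, 3, 3, 3, 3, 3, 3, 3, 3, 3, 3, 3, 3, 3, 3, 3, 3, 3, 3, 3, 3, 3, 3, 3, 3, 3, 3, 3, 3, 3, 3, 3, 3, 3, 3, 3, 3, 1] on {0,…,126}.
With 43 cycles on 127 points, sign = (−1)^{127−43} = +1.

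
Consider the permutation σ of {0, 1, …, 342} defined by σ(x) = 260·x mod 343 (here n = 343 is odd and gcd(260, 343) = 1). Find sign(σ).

Start at x=113: 113 → 225 → 190 → 8 → 22 → 232 → 295 → … (one orbit).
Cycle type of π: 49×6 + 7×6 + 1×7; total 19 cycles.
sign(π) = (−1)^{n − #cycles} = (−1)^{343−19} = (−1)^324 = +1.

+1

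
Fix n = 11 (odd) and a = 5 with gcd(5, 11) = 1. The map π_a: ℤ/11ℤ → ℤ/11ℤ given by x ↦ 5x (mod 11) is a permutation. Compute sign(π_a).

+1

Orbit of 4 under x↦5x: [4, 9, 1, 5, 3]… (length divides ord_11(5)).
π_5 has 3 disjoint cycles with lengths [5, 5, 1] on {0,…,10}.
n − c = 11 − 3 = 8; sign = (−1)^8 = +1.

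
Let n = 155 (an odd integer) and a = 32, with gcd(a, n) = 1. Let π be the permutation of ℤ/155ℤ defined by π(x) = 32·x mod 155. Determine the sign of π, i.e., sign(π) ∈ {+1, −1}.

-1

Start at x=94: 94 → 63 → 1 → 32 → 94 (one orbit).
Cycle type of π: 4×31 + 1×31; total 62 cycles.
62 cycles on 155: each ℓ→(−1)^(ℓ−1), product (−1)^93 = -1.
Zolotarev: (32|155) = -1, matching the cycle-count sign.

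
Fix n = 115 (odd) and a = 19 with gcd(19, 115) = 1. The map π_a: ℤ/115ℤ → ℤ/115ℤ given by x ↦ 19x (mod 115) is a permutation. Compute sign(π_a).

Orbit of 79 under x↦19x: [79, 6, 114, 96, 99, 41, 89]… (length divides ord_115(19)).
Decompose π into cycles: lengths [22, 22, 22, 22, 22, 2, 2, 1] (8 cycles, including the fixed point 0).
With 8 cycles on 115 points, sign = (−1)^{115−8} = -1.
(19|115)_J = -1 (Zolotarev's lemma cross-check).

-1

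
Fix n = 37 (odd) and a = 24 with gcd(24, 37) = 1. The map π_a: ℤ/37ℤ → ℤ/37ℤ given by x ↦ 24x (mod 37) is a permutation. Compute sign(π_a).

Trace 7: π^k(7) = [7, 20, 36, 13, 16, 14, 3] for k=0..6.
Decompose π into cycles: lengths [36, 1] (2 cycles, including the fixed point 0).
sign(π) = (−1)^{n − #cycles} = (−1)^{37−2} = (−1)^35 = -1.
The Jacobi symbol (24|37) = -1 (Zolotarev) agrees.

-1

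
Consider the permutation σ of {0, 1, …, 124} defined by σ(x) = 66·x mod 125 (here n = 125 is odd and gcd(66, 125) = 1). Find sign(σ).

Start at x=56: 56 → 71 → 61 → 26 → 91 → 6 → 21 → … (one orbit).
Cycle type of π: 25×4 + 5×4 + 1×5; total 13 cycles.
Σ(ℓ_i−1) = 125−13 = 112; sign = (−1)^112 = +1.
Via Zolotarev, sign(π_{66}) = (66|125) = +1.

+1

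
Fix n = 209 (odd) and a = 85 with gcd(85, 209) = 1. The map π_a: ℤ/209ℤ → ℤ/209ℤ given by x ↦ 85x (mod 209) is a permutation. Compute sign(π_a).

-1

Start at x=16: 16 → 106 → 23 → 74 → 20 → 28 → 81 → … (one orbit).
The orbit structure of x ↦ 85x mod 209: 6 orbits of sizes [90, 90, 10, 9, 9, 1].
sign(π) = (−1)^{n − #cycles} = (−1)^{209−6} = (−1)^203 = -1.
(85|209)_J = -1 (Zolotarev's lemma cross-check).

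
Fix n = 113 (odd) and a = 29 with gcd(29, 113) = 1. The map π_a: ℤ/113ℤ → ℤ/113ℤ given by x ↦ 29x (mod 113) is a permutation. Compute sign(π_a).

Start at x=13: 13 → 38 → 85 → 92 → 69 → 80 → 60 → … (one orbit).
Cycle lengths of π_29 on ℤ/113ℤ: [112, 1]; 2 cycles in total.
113 − 2 = 111 transpositions; sign(π) = (−1)^111 = -1.

-1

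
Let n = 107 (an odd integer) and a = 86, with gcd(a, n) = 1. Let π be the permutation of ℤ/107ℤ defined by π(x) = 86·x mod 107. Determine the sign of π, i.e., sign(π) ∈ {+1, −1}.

+1

Orbit of 44 under x↦86x: [44, 39, 37, 79, 53, 64, 47]… (length divides ord_107(86)).
Cycle type of π: 53×2 + 1; total 3 cycles.
n − c = 107 − 3 = 104; sign = (−1)^104 = +1.
Zolotarev: (86|107) = +1, matching the cycle-count sign.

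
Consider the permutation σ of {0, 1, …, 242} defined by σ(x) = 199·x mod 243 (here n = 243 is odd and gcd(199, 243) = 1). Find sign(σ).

Start at x=10: 10 → 46 → 163 → 118 → 154 → 28 → 226 → … (one orbit).
Cycle type of π: 27×6 + 9×6 + 3×6 + 1×9; total 27 cycles.
243 − 27 = 216 transpositions; sign(π) = (−1)^216 = +1.

+1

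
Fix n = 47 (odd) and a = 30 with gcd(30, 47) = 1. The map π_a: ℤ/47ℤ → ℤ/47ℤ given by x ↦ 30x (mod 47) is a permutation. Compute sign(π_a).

-1

Trace 2: π^k(2) = [2, 13, 14, 44, 4, 26, 28] for k=0..6.
Decompose π into cycles: lengths [46, 1] (2 cycles, including the fixed point 0).
2 cycles on 47: each ℓ→(−1)^(ℓ−1), product (−1)^45 = -1.
Zolotarev: (30|47) = -1, matching the cycle-count sign.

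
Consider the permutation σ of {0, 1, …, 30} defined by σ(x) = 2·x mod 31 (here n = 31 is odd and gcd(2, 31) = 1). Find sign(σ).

Orbit of 4 under x↦2x: [4, 8, 16, 1, 2]… (length divides ord_31(2)).
7 cycles of lengths [5, 5, 5, 5, 5, 5, 1].
sign(π) = (−1)^{n − #cycles} = (−1)^{31−7} = (−1)^24 = +1.
(2|31)_J = +1 (Zolotarev's lemma cross-check).

+1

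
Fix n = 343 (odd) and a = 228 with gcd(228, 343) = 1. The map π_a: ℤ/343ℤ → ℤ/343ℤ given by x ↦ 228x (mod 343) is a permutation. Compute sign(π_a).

+1

Orbit of 149 under x↦228x: [149, 15, 333, 121, 148, 130, 142]… (length divides ord_343(228)).
Cycle type of π: 147×2 + 21×2 + 3×2 + 1; total 7 cycles.
7 cycles on 343: each ℓ→(−1)^(ℓ−1), product (−1)^336 = +1.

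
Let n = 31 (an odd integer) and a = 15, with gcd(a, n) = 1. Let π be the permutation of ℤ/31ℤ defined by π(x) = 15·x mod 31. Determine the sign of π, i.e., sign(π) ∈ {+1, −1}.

Trace 8: π^k(8) = [8, 27, 2, 30, 16, 23, 4] for k=0..6.
Decompose π into cycles: lengths [10, 10, 10, 1] (4 cycles, including the fixed point 0).
4 cycles on 31: each ℓ→(−1)^(ℓ−1), product (−1)^27 = -1.
Via Zolotarev, sign(π_{15}) = (15|31) = -1.

-1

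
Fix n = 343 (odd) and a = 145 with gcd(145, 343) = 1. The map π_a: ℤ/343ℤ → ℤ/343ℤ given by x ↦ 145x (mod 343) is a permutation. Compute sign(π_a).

Trace 190: π^k(190) = [190, 110, 172, 244, 51, 192, 57] for k=0..6.
Decompose π into cycles: lengths [294, 42, 6, 1] (4 cycles, including the fixed point 0).
n − c = 343 − 4 = 339; sign = (−1)^339 = -1.
Zolotarev: (145|343) = -1, matching the cycle-count sign.

-1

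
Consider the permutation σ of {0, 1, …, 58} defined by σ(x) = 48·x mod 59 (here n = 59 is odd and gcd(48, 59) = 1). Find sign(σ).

+1

Orbit of 29 under x↦48x: [29, 35, 28, 46, 25, 20, 16]… (length divides ord_59(48)).
π_48 has 3 disjoint cycles with lengths [29, 29, 1] on {0,…,58}.
With 3 cycles on 59 points, sign = (−1)^{59−3} = +1.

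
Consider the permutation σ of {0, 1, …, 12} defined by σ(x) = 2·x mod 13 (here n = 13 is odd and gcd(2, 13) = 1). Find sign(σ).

Start at x=9: 9 → 5 → 10 → 7 → 1 → 2 → 4 → … (one orbit).
2 cycles of lengths [12, 1].
n − c = 13 − 2 = 11; sign = (−1)^11 = -1.
Via Zolotarev, sign(π_{2}) = (2|13) = -1.

-1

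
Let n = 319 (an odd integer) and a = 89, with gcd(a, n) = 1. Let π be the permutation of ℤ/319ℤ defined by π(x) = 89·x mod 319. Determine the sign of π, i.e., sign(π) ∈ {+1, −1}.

Orbit of 100 under x↦89x: [100, 287, 23, 133, 34, 155, 78]… (length divides ord_319(89)).
22 cycles of lengths [28, 28, 28, 28, 28, 28, 28, 28, 28, 28, 28, 1, 1, 1, 1, 1, 1, 1, 1, 1, 1, 1].
sign(π) = (−1)^{n − #cycles} = (−1)^{319−22} = (−1)^297 = -1.

-1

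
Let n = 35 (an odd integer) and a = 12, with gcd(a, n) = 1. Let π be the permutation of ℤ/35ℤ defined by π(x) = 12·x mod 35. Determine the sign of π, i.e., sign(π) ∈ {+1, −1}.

+1

Start at x=11: 11 → 27 → 9 → 3 → 1 → 12 → 4 → … (one orbit).
Cycle lengths of π_12 on ℤ/35ℤ: [12, 12, 6, 4, 1]; 5 cycles in total.
35 − 5 = 30 transpositions; sign(π) = (−1)^30 = +1.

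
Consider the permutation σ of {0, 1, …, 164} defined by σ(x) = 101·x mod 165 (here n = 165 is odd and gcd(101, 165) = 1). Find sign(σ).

Orbit of 136 under x↦101x: [136, 41, 16, 131, 31, 161, 91]… (length divides ord_165(101)).
Cycle type of π: 10×15 + 2×5 + 1×5; total 25 cycles.
165 − 25 = 140 transpositions; sign(π) = (−1)^140 = +1.

+1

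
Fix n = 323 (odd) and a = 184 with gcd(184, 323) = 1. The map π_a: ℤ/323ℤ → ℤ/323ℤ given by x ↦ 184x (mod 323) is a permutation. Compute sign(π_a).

+1

Orbit of 260 under x↦184x: [260, 36, 164, 137, 14, 315, 143]… (length divides ord_323(184)).
π_184 has 5 disjoint cycles with lengths [144, 144, 18, 16, 1] on {0,…,322}.
5 cycles on 323: each ℓ→(−1)^(ℓ−1), product (−1)^318 = +1.
Zolotarev: (184|323) = +1, matching the cycle-count sign.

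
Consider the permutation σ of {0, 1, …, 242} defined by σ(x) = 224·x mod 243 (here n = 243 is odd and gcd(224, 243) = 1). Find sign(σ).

Trace 125: π^k(125) = [125, 55, 170, 172, 134, 127, 17] for k=0..6.
Decompose π into cycles: lengths [54, 54, 54, 18, 18, 18, 6, 6, 6, 2, 2, 2, 2, 1] (14 cycles, including the fixed point 0).
Σ(ℓ_i−1) = 243−14 = 229; sign = (−1)^229 = -1.
Via Zolotarev, sign(π_{224}) = (224|243) = -1.

-1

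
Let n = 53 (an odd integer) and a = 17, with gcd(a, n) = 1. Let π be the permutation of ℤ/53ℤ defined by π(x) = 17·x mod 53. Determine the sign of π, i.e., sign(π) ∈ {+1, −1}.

Trace 42: π^k(42) = [42, 25, 1, 17, 24, 37, 46] for k=0..6.
π_17 has 3 disjoint cycles with lengths [26, 26, 1] on {0,…,52}.
With 3 cycles on 53 points, sign = (−1)^{53−3} = +1.

+1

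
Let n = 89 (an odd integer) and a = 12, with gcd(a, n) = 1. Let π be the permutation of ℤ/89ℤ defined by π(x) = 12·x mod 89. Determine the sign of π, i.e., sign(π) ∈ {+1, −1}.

-1

Start at x=12: 12 → 55 → 37 → 88 → 77 → 34 → 52 → … (one orbit).
Cycle lengths of π_12 on ℤ/89ℤ: [8, 8, 8, 8, 8, 8, 8, 8, 8, 8, 8, 1]; 12 cycles in total.
89 − 12 = 77 transpositions; sign(π) = (−1)^77 = -1.
(12|89)_J = -1 (Zolotarev's lemma cross-check).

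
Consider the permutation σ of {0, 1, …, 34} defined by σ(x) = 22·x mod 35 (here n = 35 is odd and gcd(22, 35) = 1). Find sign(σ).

-1

Trace 29: π^k(29) = [29, 8, 1, 22] for k=0..3.
Cycle lengths of π_22 on ℤ/35ℤ: [4, 4, 4, 4, 4, 4, 4, 1, 1, 1, 1, 1, 1, 1]; 14 cycles in total.
14 cycles on 35: each ℓ→(−1)^(ℓ−1), product (−1)^21 = -1.
(22|35)_J = -1 (Zolotarev's lemma cross-check).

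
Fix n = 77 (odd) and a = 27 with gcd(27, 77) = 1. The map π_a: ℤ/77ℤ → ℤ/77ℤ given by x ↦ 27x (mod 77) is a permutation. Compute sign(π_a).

-1

Trace 27: π^k(27) = [27, 36, 48, 64, 34, 71, 69] for k=0..6.
Decompose π into cycles: lengths [10, 10, 10, 10, 10, 10, 5, 5, 2, 2, 2, 1] (12 cycles, including the fixed point 0).
n − c = 77 − 12 = 65; sign = (−1)^65 = -1.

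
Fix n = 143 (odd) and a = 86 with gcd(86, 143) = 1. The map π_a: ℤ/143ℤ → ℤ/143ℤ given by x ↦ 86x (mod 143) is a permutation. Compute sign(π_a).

-1

Orbit of 47 under x↦86x: [47, 38, 122, 53, 125, 25, 5]… (length divides ord_143(86)).
Cycle type of π: 20×6 + 5×2 + 4×3 + 1; total 12 cycles.
143 − 12 = 131 transpositions; sign(π) = (−1)^131 = -1.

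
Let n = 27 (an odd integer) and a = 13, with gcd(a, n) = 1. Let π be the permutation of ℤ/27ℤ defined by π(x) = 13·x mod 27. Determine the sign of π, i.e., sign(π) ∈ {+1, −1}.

Orbit of 10 under x↦13x: [10, 22, 16, 19, 4, 25, 1]… (length divides ord_27(13)).
The orbit structure of x ↦ 13x mod 27: 7 orbits of sizes [9, 9, 3, 3, 1, 1, 1].
With 7 cycles on 27 points, sign = (−1)^{27−7} = +1.

+1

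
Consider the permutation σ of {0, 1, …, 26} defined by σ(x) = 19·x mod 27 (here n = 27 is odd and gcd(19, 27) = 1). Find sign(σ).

Orbit of 1 under x↦19x: [1, 19, 10]… (length divides ord_27(19)).
Decompose π into cycles: lengths [3, 3, 3, 3, 3, 3, 1, 1, 1, 1, 1, 1, 1, 1, 1] (15 cycles, including the fixed point 0).
With 15 cycles on 27 points, sign = (−1)^{27−15} = +1.

+1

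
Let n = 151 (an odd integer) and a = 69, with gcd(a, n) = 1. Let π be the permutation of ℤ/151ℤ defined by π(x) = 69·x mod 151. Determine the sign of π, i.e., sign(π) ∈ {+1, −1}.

+1

Trace 5: π^k(5) = [5, 43, 98, 118, 139, 78, 97] for k=0..6.
Decompose π into cycles: lengths [75, 75, 1] (3 cycles, including the fixed point 0).
With 3 cycles on 151 points, sign = (−1)^{151−3} = +1.
(69|151)_J = +1 (Zolotarev's lemma cross-check).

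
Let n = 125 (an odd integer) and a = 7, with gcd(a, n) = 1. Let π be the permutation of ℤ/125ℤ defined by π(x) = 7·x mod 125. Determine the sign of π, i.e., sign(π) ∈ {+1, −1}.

-1

Orbit of 107 under x↦7x: [107, 124, 118, 76, 32, 99, 68]… (length divides ord_125(7)).
π_7 has 12 disjoint cycles with lengths [20, 20, 20, 20, 20, 4, 4, 4, 4, 4, 4, 1] on {0,…,124}.
n − c = 125 − 12 = 113; sign = (−1)^113 = -1.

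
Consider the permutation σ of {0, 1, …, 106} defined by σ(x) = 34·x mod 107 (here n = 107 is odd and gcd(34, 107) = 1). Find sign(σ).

Start at x=102: 102 → 44 → 105 → 39 → 42 → 37 → 81 → … (one orbit).
3 cycles of lengths [53, 53, 1].
With 3 cycles on 107 points, sign = (−1)^{107−3} = +1.

+1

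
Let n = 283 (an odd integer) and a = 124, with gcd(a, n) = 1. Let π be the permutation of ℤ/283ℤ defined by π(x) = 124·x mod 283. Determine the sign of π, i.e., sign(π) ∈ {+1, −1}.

-1

Start at x=11: 11 → 232 → 185 → 17 → 127 → 183 → 52 → … (one orbit).
π_124 has 2 disjoint cycles with lengths [282, 1] on {0,…,282}.
With 2 cycles on 283 points, sign = (−1)^{283−2} = -1.
The Jacobi symbol (124|283) = -1 (Zolotarev) agrees.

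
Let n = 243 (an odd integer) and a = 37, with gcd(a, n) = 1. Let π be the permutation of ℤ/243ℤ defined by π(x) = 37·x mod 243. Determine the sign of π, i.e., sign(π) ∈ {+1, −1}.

Start at x=91: 91 → 208 → 163 → 199 → 73 → 28 → 64 → … (one orbit).
Cycle type of π: 27×6 + 9×6 + 3×6 + 1×9; total 27 cycles.
27 cycles on 243: each ℓ→(−1)^(ℓ−1), product (−1)^216 = +1.
Check: (37/243) = +1 by Zolotarev.

+1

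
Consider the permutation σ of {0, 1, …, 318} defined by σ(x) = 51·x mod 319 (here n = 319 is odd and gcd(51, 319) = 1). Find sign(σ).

-1

Trace 256: π^k(256) = [256, 296, 103, 149, 262, 283, 78] for k=0..6.
8 cycles of lengths [70, 70, 70, 70, 14, 14, 10, 1].
Σ(ℓ_i−1) = 319−8 = 311; sign = (−1)^311 = -1.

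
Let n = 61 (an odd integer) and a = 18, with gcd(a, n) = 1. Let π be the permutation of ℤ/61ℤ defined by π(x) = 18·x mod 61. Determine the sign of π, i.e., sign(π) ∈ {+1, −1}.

-1

Start at x=34: 34 → 2 → 36 → 38 → 13 → 51 → 3 → … (one orbit).
The orbit structure of x ↦ 18x mod 61: 2 orbits of sizes [60, 1].
With 2 cycles on 61 points, sign = (−1)^{61−2} = -1.
Check: (18/61) = -1 by Zolotarev.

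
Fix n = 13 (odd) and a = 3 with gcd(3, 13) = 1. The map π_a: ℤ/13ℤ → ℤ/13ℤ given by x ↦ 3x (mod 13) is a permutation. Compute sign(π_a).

+1

Trace 3: π^k(3) = [3, 9, 1] for k=0..2.
π_3 has 5 disjoint cycles with lengths [3, 3, 3, 3, 1] on {0,…,12}.
sign(π) = (−1)^{n − #cycles} = (−1)^{13−5} = (−1)^8 = +1.
Via Zolotarev, sign(π_{3}) = (3|13) = +1.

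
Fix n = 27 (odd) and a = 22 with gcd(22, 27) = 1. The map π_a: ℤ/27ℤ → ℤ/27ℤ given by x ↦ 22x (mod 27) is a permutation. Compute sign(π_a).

Trace 7: π^k(7) = [7, 19, 13, 16, 1, 22, 25] for k=0..6.
7 cycles of lengths [9, 9, 3, 3, 1, 1, 1].
n − c = 27 − 7 = 20; sign = (−1)^20 = +1.
Check: (22/27) = +1 by Zolotarev.

+1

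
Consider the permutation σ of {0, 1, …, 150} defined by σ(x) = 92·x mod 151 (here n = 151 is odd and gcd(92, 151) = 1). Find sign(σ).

Orbit of 8 under x↦92x: [8, 132, 64, 150, 59, 143, 19]… (length divides ord_151(92)).
The orbit structure of x ↦ 92x mod 151: 16 orbits of sizes [10, 10, 10, 10, 10, 10, 10, 10, 10, 10, 10, 10, 10, 10, 10, 1].
sign(π) = (−1)^{n − #cycles} = (−1)^{151−16} = (−1)^135 = -1.
Zolotarev: (92|151) = -1, matching the cycle-count sign.

-1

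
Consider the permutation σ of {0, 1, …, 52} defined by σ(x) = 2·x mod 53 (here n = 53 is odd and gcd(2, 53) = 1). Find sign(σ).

Trace 9: π^k(9) = [9, 18, 36, 19, 38, 23, 46] for k=0..6.
The orbit structure of x ↦ 2x mod 53: 2 orbits of sizes [52, 1].
Σ(ℓ_i−1) = 53−2 = 51; sign = (−1)^51 = -1.
Zolotarev: (2|53) = -1, matching the cycle-count sign.

-1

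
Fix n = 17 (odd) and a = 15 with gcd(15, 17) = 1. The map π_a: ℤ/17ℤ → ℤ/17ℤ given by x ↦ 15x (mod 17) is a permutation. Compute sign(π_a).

Start at x=16: 16 → 2 → 13 → 8 → 1 → 15 → 4 → … (one orbit).
Decompose π into cycles: lengths [8, 8, 1] (3 cycles, including the fixed point 0).
17 − 3 = 14 transpositions; sign(π) = (−1)^14 = +1.

+1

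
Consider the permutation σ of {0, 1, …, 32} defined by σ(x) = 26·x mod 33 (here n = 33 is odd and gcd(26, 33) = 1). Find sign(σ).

-1

Start at x=25: 25 → 23 → 4 → 5 → 31 → 14 → 1 → … (one orbit).
6 cycles of lengths [10, 10, 5, 5, 2, 1].
6 cycles on 33: each ℓ→(−1)^(ℓ−1), product (−1)^27 = -1.
Via Zolotarev, sign(π_{26}) = (26|33) = -1.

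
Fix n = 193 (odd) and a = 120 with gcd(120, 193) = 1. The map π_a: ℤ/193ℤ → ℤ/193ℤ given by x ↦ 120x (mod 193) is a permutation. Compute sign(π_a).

-1

Orbit of 161 under x↦120x: [161, 20, 84, 44, 69, 174, 36]… (length divides ord_193(120)).
Cycle type of π: 192 + 1; total 2 cycles.
n − c = 193 − 2 = 191; sign = (−1)^191 = -1.
(120|193)_J = -1 (Zolotarev's lemma cross-check).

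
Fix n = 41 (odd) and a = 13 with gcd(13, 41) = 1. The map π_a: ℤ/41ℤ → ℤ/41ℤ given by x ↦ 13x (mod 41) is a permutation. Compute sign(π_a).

Trace 40: π^k(40) = [40, 28, 36, 17, 16, 3, 39] for k=0..6.
Cycle lengths of π_13 on ℤ/41ℤ: [40, 1]; 2 cycles in total.
With 2 cycles on 41 points, sign = (−1)^{41−2} = -1.
(13|41)_J = -1 (Zolotarev's lemma cross-check).

-1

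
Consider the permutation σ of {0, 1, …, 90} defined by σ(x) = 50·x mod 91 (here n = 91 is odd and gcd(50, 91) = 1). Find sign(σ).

Start at x=29: 29 → 85 → 64 → 15 → 22 → 8 → 36 → … (one orbit).
Decompose π into cycles: lengths [12, 12, 12, 12, 12, 12, 12, 1, 1, 1, 1, 1, 1, 1] (14 cycles, including the fixed point 0).
14 cycles on 91: each ℓ→(−1)^(ℓ−1), product (−1)^77 = -1.
The Jacobi symbol (50|91) = -1 (Zolotarev) agrees.

-1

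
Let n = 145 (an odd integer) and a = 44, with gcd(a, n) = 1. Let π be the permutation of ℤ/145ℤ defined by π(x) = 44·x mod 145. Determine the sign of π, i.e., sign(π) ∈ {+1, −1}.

Orbit of 91 under x↦44x: [91, 89, 1, 44, 51, 69, 136]… (length divides ord_145(44)).
Decompose π into cycles: lengths [28, 28, 28, 28, 28, 2, 2, 1] (8 cycles, including the fixed point 0).
Σ(ℓ_i−1) = 145−8 = 137; sign = (−1)^137 = -1.
(44|145)_J = -1 (Zolotarev's lemma cross-check).

-1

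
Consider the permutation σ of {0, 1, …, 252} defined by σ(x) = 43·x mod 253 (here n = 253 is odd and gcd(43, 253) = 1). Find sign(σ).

Orbit of 10 under x↦43x: [10, 177, 21, 144, 120, 100, 252]… (length divides ord_253(43)).
Cycle lengths of π_43 on ℤ/253ℤ: [22, 22, 22, 22, 22, 22, 22, 22, 22, 22, 22, 2, 2, 2, 2, 2, 1]; 17 cycles in total.
Σ(ℓ_i−1) = 253−17 = 236; sign = (−1)^236 = +1.

+1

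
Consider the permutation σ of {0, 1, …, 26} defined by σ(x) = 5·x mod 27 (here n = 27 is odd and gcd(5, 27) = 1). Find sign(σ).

Start at x=11: 11 → 1 → 5 → 25 → 17 → 4 → 20 → … (one orbit).
Cycle lengths of π_5 on ℤ/27ℤ: [18, 6, 2, 1]; 4 cycles in total.
With 4 cycles on 27 points, sign = (−1)^{27−4} = -1.

-1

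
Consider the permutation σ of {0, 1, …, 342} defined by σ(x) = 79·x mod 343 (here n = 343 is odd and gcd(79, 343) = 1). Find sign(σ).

+1

Trace 67: π^k(67) = [67, 148, 30, 312, 295, 324, 214] for k=0..6.
The orbit structure of x ↦ 79x mod 343: 31 orbits of sizes [21, 21, 21, 21, 21, 21, 21, 21, 21, 21, 21, 21, 21, 21, 3, 3, 3, 3, 3, 3, 3, 3, 3, 3, 3, 3, 3, 3, 3, 3, 1].
31 cycles on 343: each ℓ→(−1)^(ℓ−1), product (−1)^312 = +1.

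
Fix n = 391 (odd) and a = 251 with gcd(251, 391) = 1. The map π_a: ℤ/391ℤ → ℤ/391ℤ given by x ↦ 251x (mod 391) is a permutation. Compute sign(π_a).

-1

Orbit of 305 under x↦251x: [305, 310, 1, 251, 50, 38, 154]… (length divides ord_391(251)).
Decompose π into cycles: lengths [44, 44, 44, 44, 44, 44, 44, 44, 22, 4, 4, 4, 4, 1] (14 cycles, including the fixed point 0).
Σ(ℓ_i−1) = 391−14 = 377; sign = (−1)^377 = -1.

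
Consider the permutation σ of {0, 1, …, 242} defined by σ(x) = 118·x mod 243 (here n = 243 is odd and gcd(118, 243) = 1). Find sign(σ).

+1

Trace 46: π^k(46) = [46, 82, 199, 154, 190, 64, 19] for k=0..6.
Decompose π into cycles: lengths [27, 27, 27, 27, 27, 27, 9, 9, 9, 9, 9, 9, 3, 3, 3, 3, 3, 3, 1, 1, 1, 1, 1, 1, 1, 1, 1] (27 cycles, including the fixed point 0).
27 cycles on 243: each ℓ→(−1)^(ℓ−1), product (−1)^216 = +1.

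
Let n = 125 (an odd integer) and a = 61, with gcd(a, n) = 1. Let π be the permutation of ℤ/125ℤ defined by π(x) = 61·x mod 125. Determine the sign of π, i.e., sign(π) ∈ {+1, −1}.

+1

Orbit of 106 under x↦61x: [106, 91, 51, 111, 21, 31, 16]… (length divides ord_125(61)).
π_61 has 13 disjoint cycles with lengths [25, 25, 25, 25, 5, 5, 5, 5, 1, 1, 1, 1, 1] on {0,…,124}.
n − c = 125 − 13 = 112; sign = (−1)^112 = +1.
Via Zolotarev, sign(π_{61}) = (61|125) = +1.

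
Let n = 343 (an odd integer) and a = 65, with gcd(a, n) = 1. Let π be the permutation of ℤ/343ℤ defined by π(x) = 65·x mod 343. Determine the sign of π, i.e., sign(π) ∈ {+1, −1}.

Orbit of 51 under x↦65x: [51, 228, 71, 156, 193, 197, 114]… (length divides ord_343(65)).
π_65 has 7 disjoint cycles with lengths [147, 147, 21, 21, 3, 3, 1] on {0,…,342}.
343 − 7 = 336 transpositions; sign(π) = (−1)^336 = +1.

+1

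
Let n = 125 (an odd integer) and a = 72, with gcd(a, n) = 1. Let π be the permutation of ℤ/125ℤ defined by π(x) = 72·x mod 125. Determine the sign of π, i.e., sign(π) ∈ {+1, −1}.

Start at x=54: 54 → 13 → 61 → 17 → 99 → 3 → 91 → … (one orbit).
Cycle lengths of π_72 on ℤ/125ℤ: [100, 20, 4, 1]; 4 cycles in total.
4 cycles on 125: each ℓ→(−1)^(ℓ−1), product (−1)^121 = -1.
Check: (72/125) = -1 by Zolotarev.

-1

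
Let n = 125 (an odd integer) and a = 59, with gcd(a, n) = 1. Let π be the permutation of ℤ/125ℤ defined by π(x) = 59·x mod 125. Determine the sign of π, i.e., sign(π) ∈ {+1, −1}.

+1

Orbit of 76 under x↦59x: [76, 109, 56, 54, 61, 99, 91]… (length divides ord_125(59)).
The orbit structure of x ↦ 59x mod 125: 7 orbits of sizes [50, 50, 10, 10, 2, 2, 1].
sign(π) = (−1)^{n − #cycles} = (−1)^{125−7} = (−1)^118 = +1.
Check: (59/125) = +1 by Zolotarev.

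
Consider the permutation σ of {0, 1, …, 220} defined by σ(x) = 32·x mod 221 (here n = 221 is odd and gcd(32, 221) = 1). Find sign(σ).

Start at x=120: 120 → 83 → 4 → 128 → 118 → 19 → 166 → … (one orbit).
The orbit structure of x ↦ 32x mod 221: 12 orbits of sizes [24, 24, 24, 24, 24, 24, 24, 24, 12, 8, 8, 1].
221 − 12 = 209 transpositions; sign(π) = (−1)^209 = -1.
(32|221)_J = -1 (Zolotarev's lemma cross-check).

-1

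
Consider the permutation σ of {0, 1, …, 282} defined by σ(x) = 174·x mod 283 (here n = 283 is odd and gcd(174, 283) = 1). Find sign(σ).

+1

Orbit of 90 under x↦174x: [90, 95, 116, 91, 269, 111, 70]… (length divides ord_283(174)).
Cycle lengths of π_174 on ℤ/283ℤ: [141, 141, 1]; 3 cycles in total.
283 − 3 = 280 transpositions; sign(π) = (−1)^280 = +1.
Zolotarev: (174|283) = +1, matching the cycle-count sign.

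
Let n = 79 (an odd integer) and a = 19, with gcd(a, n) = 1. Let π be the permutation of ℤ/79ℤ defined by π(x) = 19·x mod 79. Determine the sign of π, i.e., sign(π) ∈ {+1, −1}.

+1

Orbit of 11 under x↦19x: [11, 51, 21, 4, 76, 22, 23]… (length divides ord_79(19)).
Decompose π into cycles: lengths [39, 39, 1] (3 cycles, including the fixed point 0).
79 − 3 = 76 transpositions; sign(π) = (−1)^76 = +1.
Check: (19/79) = +1 by Zolotarev.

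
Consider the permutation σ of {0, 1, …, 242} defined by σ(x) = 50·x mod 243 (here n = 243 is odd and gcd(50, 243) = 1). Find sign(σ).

Start at x=119: 119 → 118 → 68 → 241 → 143 → 103 → 47 → … (one orbit).
Decompose π into cycles: lengths [162, 54, 18, 6, 2, 1] (6 cycles, including the fixed point 0).
n − c = 243 − 6 = 237; sign = (−1)^237 = -1.
(50|243)_J = -1 (Zolotarev's lemma cross-check).

-1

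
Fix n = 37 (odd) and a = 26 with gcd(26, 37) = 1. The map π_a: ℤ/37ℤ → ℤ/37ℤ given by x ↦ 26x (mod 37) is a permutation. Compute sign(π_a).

Orbit of 10 under x↦26x: [10, 1, 26]… (length divides ord_37(26)).
13 cycles of lengths [3, 3, 3, 3, 3, 3, 3, 3, 3, 3, 3, 3, 1].
sign(π) = (−1)^{n − #cycles} = (−1)^{37−13} = (−1)^24 = +1.

+1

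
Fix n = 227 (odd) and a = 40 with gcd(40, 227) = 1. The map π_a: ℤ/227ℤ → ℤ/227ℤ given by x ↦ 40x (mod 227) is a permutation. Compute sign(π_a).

Trace 28: π^k(28) = [28, 212, 81, 62, 210, 1, 40] for k=0..6.
π_40 has 3 disjoint cycles with lengths [113, 113, 1] on {0,…,226}.
n − c = 227 − 3 = 224; sign = (−1)^224 = +1.

+1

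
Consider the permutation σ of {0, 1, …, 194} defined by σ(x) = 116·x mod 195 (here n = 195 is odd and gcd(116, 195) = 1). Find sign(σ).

Orbit of 1 under x↦116x: [1, 116]… (length divides ord_195(116)).
Decompose π into cycles: lengths [2, 2, 2, 2, 2, 2, 2, 2, 2, 2, 2, 2, 2, 2, 2, 2, 2, 2, 2, 2, 2, 2, 2, 2, 2, 2, 2, 2, 2, 2, 2, 2, 2, 2, 2, 2, 2, 2, 2, 2, 2, 2, 2, 2, 2, 2, 2, 2, 2, 2, 2, 2, 2, 2, 2, 2, 2, 2, 2, 2, 2, 2, 2, 2, 2, 2, 2, 2, 2, 2, 2, 2, 2, 2, 2, 2, 2, 2, 2, 2, 2, 2, 2, 2, 2, 2, 2, 2, 2, 2, 2, 2, 2, 2, 2, 1, 1, 1, 1, 1] (100 cycles, including the fixed point 0).
Σ(ℓ_i−1) = 195−100 = 95; sign = (−1)^95 = -1.
(116|195)_J = -1 (Zolotarev's lemma cross-check).

-1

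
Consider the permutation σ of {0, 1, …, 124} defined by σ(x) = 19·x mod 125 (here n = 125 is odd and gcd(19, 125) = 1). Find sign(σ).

Start at x=9: 9 → 46 → 124 → 106 → 14 → 16 → 54 → … (one orbit).
π_19 has 7 disjoint cycles with lengths [50, 50, 10, 10, 2, 2, 1] on {0,…,124}.
n − c = 125 − 7 = 118; sign = (−1)^118 = +1.
The Jacobi symbol (19|125) = +1 (Zolotarev) agrees.

+1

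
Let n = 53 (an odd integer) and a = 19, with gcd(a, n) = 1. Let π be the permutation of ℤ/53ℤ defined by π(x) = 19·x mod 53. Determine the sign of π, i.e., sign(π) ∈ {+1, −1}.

-1

Trace 31: π^k(31) = [31, 6, 8, 46, 26, 17, 5] for k=0..6.
π_19 has 2 disjoint cycles with lengths [52, 1] on {0,…,52}.
2 cycles on 53: each ℓ→(−1)^(ℓ−1), product (−1)^51 = -1.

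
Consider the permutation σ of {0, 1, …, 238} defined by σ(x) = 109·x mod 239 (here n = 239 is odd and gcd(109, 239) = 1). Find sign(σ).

+1

Trace 176: π^k(176) = [176, 64, 45, 125, 2, 218, 101] for k=0..6.
The orbit structure of x ↦ 109x mod 239: 3 orbits of sizes [119, 119, 1].
Σ(ℓ_i−1) = 239−3 = 236; sign = (−1)^236 = +1.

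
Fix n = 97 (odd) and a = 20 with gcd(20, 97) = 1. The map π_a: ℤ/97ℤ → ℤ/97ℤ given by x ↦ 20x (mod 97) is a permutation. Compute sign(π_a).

-1

Start at x=47: 47 → 67 → 79 → 28 → 75 → 45 → 27 → … (one orbit).
π_20 has 4 disjoint cycles with lengths [32, 32, 32, 1] on {0,…,96}.
sign(π) = (−1)^{n − #cycles} = (−1)^{97−4} = (−1)^93 = -1.
Via Zolotarev, sign(π_{20}) = (20|97) = -1.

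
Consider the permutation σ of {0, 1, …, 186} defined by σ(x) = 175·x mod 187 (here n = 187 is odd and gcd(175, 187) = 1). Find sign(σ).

Trace 155: π^k(155) = [155, 10, 67, 131, 111, 164, 89] for k=0..6.
π_175 has 17 disjoint cycles with lengths [16, 16, 16, 16, 16, 16, 16, 16, 16, 16, 16, 2, 2, 2, 2, 2, 1] on {0,…,186}.
With 17 cycles on 187 points, sign = (−1)^{187−17} = +1.
(175|187)_J = +1 (Zolotarev's lemma cross-check).

+1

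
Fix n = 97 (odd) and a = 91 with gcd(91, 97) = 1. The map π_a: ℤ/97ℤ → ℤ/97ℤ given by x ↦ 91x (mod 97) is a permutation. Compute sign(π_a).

+1

Start at x=35: 35 → 81 → 96 → 6 → 61 → 22 → 62 → … (one orbit).
The orbit structure of x ↦ 91x mod 97: 9 orbits of sizes [12, 12, 12, 12, 12, 12, 12, 12, 1].
Σ(ℓ_i−1) = 97−9 = 88; sign = (−1)^88 = +1.
(91|97)_J = +1 (Zolotarev's lemma cross-check).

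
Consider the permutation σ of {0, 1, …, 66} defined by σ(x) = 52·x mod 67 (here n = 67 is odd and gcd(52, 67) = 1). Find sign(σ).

Start at x=22: 22 → 5 → 59 → 53 → 9 → 66 → 15 → … (one orbit).
4 cycles of lengths [22, 22, 22, 1].
sign(π) = (−1)^{n − #cycles} = (−1)^{67−4} = (−1)^63 = -1.

-1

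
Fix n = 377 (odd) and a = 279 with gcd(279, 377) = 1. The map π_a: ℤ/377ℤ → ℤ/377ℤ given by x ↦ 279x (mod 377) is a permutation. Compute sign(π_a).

Trace 201: π^k(201) = [201, 283, 164, 139, 327, 376, 98] for k=0..6.
Cycle type of π: 84×4 + 28 + 12 + 1; total 7 cycles.
377 − 7 = 370 transpositions; sign(π) = (−1)^370 = +1.

+1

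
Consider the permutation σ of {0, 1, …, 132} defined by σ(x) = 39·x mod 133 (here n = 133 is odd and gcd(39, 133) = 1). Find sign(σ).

+1

Start at x=58: 58 → 1 → 39 → 58 (one orbit).
Cycle type of π: 3×38 + 1×19; total 57 cycles.
With 57 cycles on 133 points, sign = (−1)^{133−57} = +1.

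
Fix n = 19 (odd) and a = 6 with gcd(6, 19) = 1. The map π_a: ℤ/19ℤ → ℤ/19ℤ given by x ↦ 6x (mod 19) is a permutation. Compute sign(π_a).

Start at x=9: 9 → 16 → 1 → 6 → 17 → 7 → 4 → … (one orbit).
Decompose π into cycles: lengths [9, 9, 1] (3 cycles, including the fixed point 0).
3 cycles on 19: each ℓ→(−1)^(ℓ−1), product (−1)^16 = +1.

+1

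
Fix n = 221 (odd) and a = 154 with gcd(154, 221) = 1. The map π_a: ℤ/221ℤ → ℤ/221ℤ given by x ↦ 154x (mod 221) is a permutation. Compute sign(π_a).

-1

Orbit of 86 under x↦154x: [86, 205, 188, 1, 154, 69, 18]… (length divides ord_221(154)).
π_154 has 34 disjoint cycles with lengths [12, 12, 12, 12, 12, 12, 12, 12, 12, 12, 12, 12, 12, 12, 12, 12, 12, 1, 1, 1, 1, 1, 1, 1, 1, 1, 1, 1, 1, 1, 1, 1, 1, 1] on {0,…,220}.
221 − 34 = 187 transpositions; sign(π) = (−1)^187 = -1.
Check: (154/221) = -1 by Zolotarev.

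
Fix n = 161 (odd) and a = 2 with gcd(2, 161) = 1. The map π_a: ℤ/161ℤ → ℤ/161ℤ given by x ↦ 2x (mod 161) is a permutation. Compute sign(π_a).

Orbit of 151 under x↦2x: [151, 141, 121, 81, 1, 2, 4]… (length divides ord_161(2)).
9 cycles of lengths [33, 33, 33, 33, 11, 11, 3, 3, 1].
sign(π) = (−1)^{n − #cycles} = (−1)^{161−9} = (−1)^152 = +1.
(2|161)_J = +1 (Zolotarev's lemma cross-check).

+1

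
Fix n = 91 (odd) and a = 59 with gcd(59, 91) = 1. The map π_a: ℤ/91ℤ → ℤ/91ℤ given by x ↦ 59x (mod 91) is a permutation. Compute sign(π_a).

Orbit of 34 under x↦59x: [34, 4, 54, 1, 59, 23, 83]… (length divides ord_91(59)).
9 cycles of lengths [12, 12, 12, 12, 12, 12, 12, 6, 1].
With 9 cycles on 91 points, sign = (−1)^{91−9} = +1.
Via Zolotarev, sign(π_{59}) = (59|91) = +1.

+1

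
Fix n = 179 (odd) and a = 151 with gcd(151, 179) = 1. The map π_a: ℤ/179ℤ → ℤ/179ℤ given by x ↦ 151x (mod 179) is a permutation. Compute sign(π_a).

Trace 45: π^k(45) = [45, 172, 17, 61, 82, 31, 27] for k=0..6.
Decompose π into cycles: lengths [89, 89, 1] (3 cycles, including the fixed point 0).
n − c = 179 − 3 = 176; sign = (−1)^176 = +1.

+1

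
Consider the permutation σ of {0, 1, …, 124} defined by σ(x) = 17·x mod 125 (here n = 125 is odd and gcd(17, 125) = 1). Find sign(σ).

Orbit of 61 under x↦17x: [61, 37, 4, 68, 31, 27, 84]… (length divides ord_125(17)).
The orbit structure of x ↦ 17x mod 125: 4 orbits of sizes [100, 20, 4, 1].
With 4 cycles on 125 points, sign = (−1)^{125−4} = -1.
Via Zolotarev, sign(π_{17}) = (17|125) = -1.

-1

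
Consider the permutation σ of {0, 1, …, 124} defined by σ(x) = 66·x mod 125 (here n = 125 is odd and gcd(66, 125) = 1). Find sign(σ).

+1

Trace 51: π^k(51) = [51, 116, 31, 46, 36, 1, 66] for k=0..6.
π_66 has 13 disjoint cycles with lengths [25, 25, 25, 25, 5, 5, 5, 5, 1, 1, 1, 1, 1] on {0,…,124}.
sign(π) = (−1)^{n − #cycles} = (−1)^{125−13} = (−1)^112 = +1.
Zolotarev: (66|125) = +1, matching the cycle-count sign.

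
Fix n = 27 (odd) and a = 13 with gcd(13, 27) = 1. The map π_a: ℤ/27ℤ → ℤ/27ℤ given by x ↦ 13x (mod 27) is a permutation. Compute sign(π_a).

+1

Orbit of 10 under x↦13x: [10, 22, 16, 19, 4, 25, 1]… (length divides ord_27(13)).
Cycle lengths of π_13 on ℤ/27ℤ: [9, 9, 3, 3, 1, 1, 1]; 7 cycles in total.
Σ(ℓ_i−1) = 27−7 = 20; sign = (−1)^20 = +1.
(13|27)_J = +1 (Zolotarev's lemma cross-check).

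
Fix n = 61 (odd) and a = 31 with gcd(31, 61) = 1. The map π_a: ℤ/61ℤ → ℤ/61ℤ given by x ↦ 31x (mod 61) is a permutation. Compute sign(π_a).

-1

Orbit of 6 under x↦31x: [6, 3, 32, 16, 8, 4, 2]… (length divides ord_61(31)).
2 cycles of lengths [60, 1].
With 2 cycles on 61 points, sign = (−1)^{61−2} = -1.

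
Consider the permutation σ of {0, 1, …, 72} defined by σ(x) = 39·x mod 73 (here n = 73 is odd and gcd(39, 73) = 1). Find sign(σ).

-1

Start at x=16: 16 → 40 → 27 → 31 → 41 → 66 → 19 → … (one orbit).
The orbit structure of x ↦ 39x mod 73: 2 orbits of sizes [72, 1].
sign(π) = (−1)^{n − #cycles} = (−1)^{73−2} = (−1)^71 = -1.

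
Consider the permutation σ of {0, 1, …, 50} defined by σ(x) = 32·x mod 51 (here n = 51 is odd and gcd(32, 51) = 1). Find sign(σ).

Start at x=4: 4 → 26 → 16 → 2 → 13 → 8 → 1 → … (one orbit).
The orbit structure of x ↦ 32x mod 51: 8 orbits of sizes [8, 8, 8, 8, 8, 8, 2, 1].
Σ(ℓ_i−1) = 51−8 = 43; sign = (−1)^43 = -1.
The Jacobi symbol (32|51) = -1 (Zolotarev) agrees.

-1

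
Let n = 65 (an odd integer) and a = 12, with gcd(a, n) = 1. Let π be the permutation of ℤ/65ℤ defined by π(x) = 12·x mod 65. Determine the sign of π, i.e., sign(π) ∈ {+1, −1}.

-1

Trace 38: π^k(38) = [38, 1, 12, 14] for k=0..3.
20 cycles of lengths [4, 4, 4, 4, 4, 4, 4, 4, 4, 4, 4, 4, 4, 2, 2, 2, 2, 2, 2, 1].
With 20 cycles on 65 points, sign = (−1)^{65−20} = -1.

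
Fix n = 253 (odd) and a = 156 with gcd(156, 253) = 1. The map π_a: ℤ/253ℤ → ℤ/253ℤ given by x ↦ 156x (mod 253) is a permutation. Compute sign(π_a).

-1

Orbit of 41 under x↦156x: [41, 71, 197, 119, 95, 146, 6]… (length divides ord_253(156)).
Cycle lengths of π_156 on ℤ/253ℤ: [110, 110, 11, 11, 10, 1]; 6 cycles in total.
n − c = 253 − 6 = 247; sign = (−1)^247 = -1.
The Jacobi symbol (156|253) = -1 (Zolotarev) agrees.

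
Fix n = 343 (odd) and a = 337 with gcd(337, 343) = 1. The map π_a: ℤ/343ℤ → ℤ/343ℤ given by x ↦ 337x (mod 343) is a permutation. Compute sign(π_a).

+1

Trace 162: π^k(162) = [162, 57, 1, 337, 36, 127, 267] for k=0..6.
Cycle lengths of π_337 on ℤ/343ℤ: [49, 49, 49, 49, 49, 49, 7, 7, 7, 7, 7, 7, 1, 1, 1, 1, 1, 1, 1]; 19 cycles in total.
343 − 19 = 324 transpositions; sign(π) = (−1)^324 = +1.
Zolotarev: (337|343) = +1, matching the cycle-count sign.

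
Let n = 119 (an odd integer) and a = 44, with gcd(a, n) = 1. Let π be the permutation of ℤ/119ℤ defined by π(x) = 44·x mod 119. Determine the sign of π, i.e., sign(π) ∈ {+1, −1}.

-1

Orbit of 64 under x↦44x: [64, 79, 25, 29, 86, 95, 15]… (length divides ord_119(44)).
6 cycles of lengths [48, 48, 16, 3, 3, 1].
6 cycles on 119: each ℓ→(−1)^(ℓ−1), product (−1)^113 = -1.
Zolotarev: (44|119) = -1, matching the cycle-count sign.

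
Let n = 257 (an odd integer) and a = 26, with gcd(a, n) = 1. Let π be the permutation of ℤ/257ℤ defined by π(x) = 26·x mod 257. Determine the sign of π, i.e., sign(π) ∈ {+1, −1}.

Start at x=84: 84 → 128 → 244 → 176 → 207 → 242 → 124 → … (one orbit).
Cycle type of π: 128×2 + 1; total 3 cycles.
With 3 cycles on 257 points, sign = (−1)^{257−3} = +1.
Check: (26/257) = +1 by Zolotarev.

+1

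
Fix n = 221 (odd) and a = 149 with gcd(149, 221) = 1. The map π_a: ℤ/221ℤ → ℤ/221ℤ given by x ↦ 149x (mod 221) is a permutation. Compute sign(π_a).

Orbit of 101 under x↦149x: [101, 21, 35, 132, 220, 72, 120]… (length divides ord_221(149)).
The orbit structure of x ↦ 149x mod 221: 22 orbits of sizes [12, 12, 12, 12, 12, 12, 12, 12, 12, 12, 12, 12, 12, 12, 12, 12, 12, 4, 4, 4, 4, 1].
With 22 cycles on 221 points, sign = (−1)^{221−22} = -1.

-1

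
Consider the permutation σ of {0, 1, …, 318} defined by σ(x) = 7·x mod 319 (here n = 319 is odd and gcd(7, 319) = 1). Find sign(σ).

Trace 262: π^k(262) = [262, 239, 78, 227, 313, 277, 25] for k=0..6.
Cycle lengths of π_7 on ℤ/319ℤ: [70, 70, 70, 70, 10, 7, 7, 7, 7, 1]; 10 cycles in total.
10 cycles on 319: each ℓ→(−1)^(ℓ−1), product (−1)^309 = -1.
(7|319)_J = -1 (Zolotarev's lemma cross-check).

-1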